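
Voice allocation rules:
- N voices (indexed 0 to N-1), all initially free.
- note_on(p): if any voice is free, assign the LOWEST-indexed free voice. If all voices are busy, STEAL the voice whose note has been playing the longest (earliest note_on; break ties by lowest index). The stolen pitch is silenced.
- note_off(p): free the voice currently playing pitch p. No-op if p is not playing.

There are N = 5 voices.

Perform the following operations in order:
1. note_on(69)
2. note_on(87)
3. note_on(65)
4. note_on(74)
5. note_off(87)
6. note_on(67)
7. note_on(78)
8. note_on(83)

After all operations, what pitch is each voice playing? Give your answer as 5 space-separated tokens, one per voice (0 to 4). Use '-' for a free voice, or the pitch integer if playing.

Answer: 83 67 65 74 78

Derivation:
Op 1: note_on(69): voice 0 is free -> assigned | voices=[69 - - - -]
Op 2: note_on(87): voice 1 is free -> assigned | voices=[69 87 - - -]
Op 3: note_on(65): voice 2 is free -> assigned | voices=[69 87 65 - -]
Op 4: note_on(74): voice 3 is free -> assigned | voices=[69 87 65 74 -]
Op 5: note_off(87): free voice 1 | voices=[69 - 65 74 -]
Op 6: note_on(67): voice 1 is free -> assigned | voices=[69 67 65 74 -]
Op 7: note_on(78): voice 4 is free -> assigned | voices=[69 67 65 74 78]
Op 8: note_on(83): all voices busy, STEAL voice 0 (pitch 69, oldest) -> assign | voices=[83 67 65 74 78]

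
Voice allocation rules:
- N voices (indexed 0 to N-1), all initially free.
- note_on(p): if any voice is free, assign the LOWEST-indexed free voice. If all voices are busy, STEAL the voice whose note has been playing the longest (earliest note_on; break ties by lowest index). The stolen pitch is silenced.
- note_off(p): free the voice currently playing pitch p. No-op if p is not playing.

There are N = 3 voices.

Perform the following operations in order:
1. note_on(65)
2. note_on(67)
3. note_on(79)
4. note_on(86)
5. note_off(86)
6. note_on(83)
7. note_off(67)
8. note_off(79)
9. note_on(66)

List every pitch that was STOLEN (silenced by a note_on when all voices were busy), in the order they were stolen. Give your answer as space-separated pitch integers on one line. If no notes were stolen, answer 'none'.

Op 1: note_on(65): voice 0 is free -> assigned | voices=[65 - -]
Op 2: note_on(67): voice 1 is free -> assigned | voices=[65 67 -]
Op 3: note_on(79): voice 2 is free -> assigned | voices=[65 67 79]
Op 4: note_on(86): all voices busy, STEAL voice 0 (pitch 65, oldest) -> assign | voices=[86 67 79]
Op 5: note_off(86): free voice 0 | voices=[- 67 79]
Op 6: note_on(83): voice 0 is free -> assigned | voices=[83 67 79]
Op 7: note_off(67): free voice 1 | voices=[83 - 79]
Op 8: note_off(79): free voice 2 | voices=[83 - -]
Op 9: note_on(66): voice 1 is free -> assigned | voices=[83 66 -]

Answer: 65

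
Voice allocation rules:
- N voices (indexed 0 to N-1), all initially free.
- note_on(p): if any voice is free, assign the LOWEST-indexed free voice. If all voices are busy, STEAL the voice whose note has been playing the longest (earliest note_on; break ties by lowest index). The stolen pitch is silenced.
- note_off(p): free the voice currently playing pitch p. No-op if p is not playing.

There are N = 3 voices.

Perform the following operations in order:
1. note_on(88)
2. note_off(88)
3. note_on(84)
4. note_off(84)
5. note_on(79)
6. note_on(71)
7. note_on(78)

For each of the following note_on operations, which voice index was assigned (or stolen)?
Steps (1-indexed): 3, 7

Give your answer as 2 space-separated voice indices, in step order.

Op 1: note_on(88): voice 0 is free -> assigned | voices=[88 - -]
Op 2: note_off(88): free voice 0 | voices=[- - -]
Op 3: note_on(84): voice 0 is free -> assigned | voices=[84 - -]
Op 4: note_off(84): free voice 0 | voices=[- - -]
Op 5: note_on(79): voice 0 is free -> assigned | voices=[79 - -]
Op 6: note_on(71): voice 1 is free -> assigned | voices=[79 71 -]
Op 7: note_on(78): voice 2 is free -> assigned | voices=[79 71 78]

Answer: 0 2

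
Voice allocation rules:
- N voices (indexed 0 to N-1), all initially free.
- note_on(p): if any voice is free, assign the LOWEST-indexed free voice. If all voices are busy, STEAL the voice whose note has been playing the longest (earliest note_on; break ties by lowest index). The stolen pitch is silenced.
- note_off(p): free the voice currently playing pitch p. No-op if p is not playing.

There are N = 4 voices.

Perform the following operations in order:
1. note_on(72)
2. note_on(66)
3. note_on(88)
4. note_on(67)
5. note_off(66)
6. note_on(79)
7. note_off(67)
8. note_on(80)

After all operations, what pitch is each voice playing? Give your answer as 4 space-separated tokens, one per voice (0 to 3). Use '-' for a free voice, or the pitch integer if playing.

Answer: 72 79 88 80

Derivation:
Op 1: note_on(72): voice 0 is free -> assigned | voices=[72 - - -]
Op 2: note_on(66): voice 1 is free -> assigned | voices=[72 66 - -]
Op 3: note_on(88): voice 2 is free -> assigned | voices=[72 66 88 -]
Op 4: note_on(67): voice 3 is free -> assigned | voices=[72 66 88 67]
Op 5: note_off(66): free voice 1 | voices=[72 - 88 67]
Op 6: note_on(79): voice 1 is free -> assigned | voices=[72 79 88 67]
Op 7: note_off(67): free voice 3 | voices=[72 79 88 -]
Op 8: note_on(80): voice 3 is free -> assigned | voices=[72 79 88 80]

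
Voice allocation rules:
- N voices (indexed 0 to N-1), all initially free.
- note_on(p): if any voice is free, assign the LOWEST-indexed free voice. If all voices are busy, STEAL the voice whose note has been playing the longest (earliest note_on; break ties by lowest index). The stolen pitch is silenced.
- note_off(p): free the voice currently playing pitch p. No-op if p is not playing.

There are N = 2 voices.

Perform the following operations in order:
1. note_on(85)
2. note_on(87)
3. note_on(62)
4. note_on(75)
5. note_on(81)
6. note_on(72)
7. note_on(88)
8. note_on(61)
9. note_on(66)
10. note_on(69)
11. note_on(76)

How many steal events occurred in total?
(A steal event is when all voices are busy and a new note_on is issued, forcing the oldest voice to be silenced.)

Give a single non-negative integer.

Answer: 9

Derivation:
Op 1: note_on(85): voice 0 is free -> assigned | voices=[85 -]
Op 2: note_on(87): voice 1 is free -> assigned | voices=[85 87]
Op 3: note_on(62): all voices busy, STEAL voice 0 (pitch 85, oldest) -> assign | voices=[62 87]
Op 4: note_on(75): all voices busy, STEAL voice 1 (pitch 87, oldest) -> assign | voices=[62 75]
Op 5: note_on(81): all voices busy, STEAL voice 0 (pitch 62, oldest) -> assign | voices=[81 75]
Op 6: note_on(72): all voices busy, STEAL voice 1 (pitch 75, oldest) -> assign | voices=[81 72]
Op 7: note_on(88): all voices busy, STEAL voice 0 (pitch 81, oldest) -> assign | voices=[88 72]
Op 8: note_on(61): all voices busy, STEAL voice 1 (pitch 72, oldest) -> assign | voices=[88 61]
Op 9: note_on(66): all voices busy, STEAL voice 0 (pitch 88, oldest) -> assign | voices=[66 61]
Op 10: note_on(69): all voices busy, STEAL voice 1 (pitch 61, oldest) -> assign | voices=[66 69]
Op 11: note_on(76): all voices busy, STEAL voice 0 (pitch 66, oldest) -> assign | voices=[76 69]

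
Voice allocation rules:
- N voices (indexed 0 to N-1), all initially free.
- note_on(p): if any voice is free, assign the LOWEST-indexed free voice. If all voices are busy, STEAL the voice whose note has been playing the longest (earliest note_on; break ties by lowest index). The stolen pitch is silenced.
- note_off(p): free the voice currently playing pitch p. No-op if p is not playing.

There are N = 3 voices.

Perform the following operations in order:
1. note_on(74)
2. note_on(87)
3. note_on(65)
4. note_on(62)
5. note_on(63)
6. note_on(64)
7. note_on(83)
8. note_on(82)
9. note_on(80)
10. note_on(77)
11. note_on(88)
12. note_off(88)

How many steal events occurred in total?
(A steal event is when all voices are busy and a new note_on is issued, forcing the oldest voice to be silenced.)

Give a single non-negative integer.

Op 1: note_on(74): voice 0 is free -> assigned | voices=[74 - -]
Op 2: note_on(87): voice 1 is free -> assigned | voices=[74 87 -]
Op 3: note_on(65): voice 2 is free -> assigned | voices=[74 87 65]
Op 4: note_on(62): all voices busy, STEAL voice 0 (pitch 74, oldest) -> assign | voices=[62 87 65]
Op 5: note_on(63): all voices busy, STEAL voice 1 (pitch 87, oldest) -> assign | voices=[62 63 65]
Op 6: note_on(64): all voices busy, STEAL voice 2 (pitch 65, oldest) -> assign | voices=[62 63 64]
Op 7: note_on(83): all voices busy, STEAL voice 0 (pitch 62, oldest) -> assign | voices=[83 63 64]
Op 8: note_on(82): all voices busy, STEAL voice 1 (pitch 63, oldest) -> assign | voices=[83 82 64]
Op 9: note_on(80): all voices busy, STEAL voice 2 (pitch 64, oldest) -> assign | voices=[83 82 80]
Op 10: note_on(77): all voices busy, STEAL voice 0 (pitch 83, oldest) -> assign | voices=[77 82 80]
Op 11: note_on(88): all voices busy, STEAL voice 1 (pitch 82, oldest) -> assign | voices=[77 88 80]
Op 12: note_off(88): free voice 1 | voices=[77 - 80]

Answer: 8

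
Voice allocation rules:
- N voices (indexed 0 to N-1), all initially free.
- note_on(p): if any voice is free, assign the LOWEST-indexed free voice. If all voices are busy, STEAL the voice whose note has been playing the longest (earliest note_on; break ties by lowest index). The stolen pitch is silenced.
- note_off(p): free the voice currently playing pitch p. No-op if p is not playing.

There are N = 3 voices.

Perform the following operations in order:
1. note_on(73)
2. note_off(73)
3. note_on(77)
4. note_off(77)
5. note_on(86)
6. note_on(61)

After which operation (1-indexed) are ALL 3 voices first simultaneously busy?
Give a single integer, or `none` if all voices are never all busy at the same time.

Answer: none

Derivation:
Op 1: note_on(73): voice 0 is free -> assigned | voices=[73 - -]
Op 2: note_off(73): free voice 0 | voices=[- - -]
Op 3: note_on(77): voice 0 is free -> assigned | voices=[77 - -]
Op 4: note_off(77): free voice 0 | voices=[- - -]
Op 5: note_on(86): voice 0 is free -> assigned | voices=[86 - -]
Op 6: note_on(61): voice 1 is free -> assigned | voices=[86 61 -]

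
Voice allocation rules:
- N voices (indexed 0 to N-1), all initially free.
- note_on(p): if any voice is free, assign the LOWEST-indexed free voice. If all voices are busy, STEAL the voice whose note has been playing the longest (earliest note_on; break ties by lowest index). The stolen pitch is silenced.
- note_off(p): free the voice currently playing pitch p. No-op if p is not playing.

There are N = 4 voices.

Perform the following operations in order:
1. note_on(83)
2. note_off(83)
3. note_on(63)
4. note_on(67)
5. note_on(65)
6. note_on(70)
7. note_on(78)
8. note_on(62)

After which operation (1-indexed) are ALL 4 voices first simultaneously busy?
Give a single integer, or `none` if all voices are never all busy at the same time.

Answer: 6

Derivation:
Op 1: note_on(83): voice 0 is free -> assigned | voices=[83 - - -]
Op 2: note_off(83): free voice 0 | voices=[- - - -]
Op 3: note_on(63): voice 0 is free -> assigned | voices=[63 - - -]
Op 4: note_on(67): voice 1 is free -> assigned | voices=[63 67 - -]
Op 5: note_on(65): voice 2 is free -> assigned | voices=[63 67 65 -]
Op 6: note_on(70): voice 3 is free -> assigned | voices=[63 67 65 70]
Op 7: note_on(78): all voices busy, STEAL voice 0 (pitch 63, oldest) -> assign | voices=[78 67 65 70]
Op 8: note_on(62): all voices busy, STEAL voice 1 (pitch 67, oldest) -> assign | voices=[78 62 65 70]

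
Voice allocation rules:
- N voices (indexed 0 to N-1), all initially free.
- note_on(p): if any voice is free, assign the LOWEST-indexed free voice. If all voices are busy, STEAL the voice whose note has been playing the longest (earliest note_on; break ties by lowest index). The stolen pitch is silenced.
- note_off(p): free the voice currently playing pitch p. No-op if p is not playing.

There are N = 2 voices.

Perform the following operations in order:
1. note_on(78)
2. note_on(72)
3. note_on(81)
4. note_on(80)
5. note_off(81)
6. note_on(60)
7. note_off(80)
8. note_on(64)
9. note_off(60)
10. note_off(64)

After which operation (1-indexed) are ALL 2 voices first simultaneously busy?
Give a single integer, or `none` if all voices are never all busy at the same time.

Op 1: note_on(78): voice 0 is free -> assigned | voices=[78 -]
Op 2: note_on(72): voice 1 is free -> assigned | voices=[78 72]
Op 3: note_on(81): all voices busy, STEAL voice 0 (pitch 78, oldest) -> assign | voices=[81 72]
Op 4: note_on(80): all voices busy, STEAL voice 1 (pitch 72, oldest) -> assign | voices=[81 80]
Op 5: note_off(81): free voice 0 | voices=[- 80]
Op 6: note_on(60): voice 0 is free -> assigned | voices=[60 80]
Op 7: note_off(80): free voice 1 | voices=[60 -]
Op 8: note_on(64): voice 1 is free -> assigned | voices=[60 64]
Op 9: note_off(60): free voice 0 | voices=[- 64]
Op 10: note_off(64): free voice 1 | voices=[- -]

Answer: 2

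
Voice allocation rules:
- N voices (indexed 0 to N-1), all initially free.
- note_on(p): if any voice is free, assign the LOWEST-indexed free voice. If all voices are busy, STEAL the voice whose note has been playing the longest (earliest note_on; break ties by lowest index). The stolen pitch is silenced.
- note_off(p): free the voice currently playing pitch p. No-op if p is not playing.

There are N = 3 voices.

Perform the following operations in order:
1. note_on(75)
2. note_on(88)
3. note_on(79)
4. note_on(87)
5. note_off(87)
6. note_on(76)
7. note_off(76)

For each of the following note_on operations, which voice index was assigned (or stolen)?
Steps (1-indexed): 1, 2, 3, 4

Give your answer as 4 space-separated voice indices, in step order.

Op 1: note_on(75): voice 0 is free -> assigned | voices=[75 - -]
Op 2: note_on(88): voice 1 is free -> assigned | voices=[75 88 -]
Op 3: note_on(79): voice 2 is free -> assigned | voices=[75 88 79]
Op 4: note_on(87): all voices busy, STEAL voice 0 (pitch 75, oldest) -> assign | voices=[87 88 79]
Op 5: note_off(87): free voice 0 | voices=[- 88 79]
Op 6: note_on(76): voice 0 is free -> assigned | voices=[76 88 79]
Op 7: note_off(76): free voice 0 | voices=[- 88 79]

Answer: 0 1 2 0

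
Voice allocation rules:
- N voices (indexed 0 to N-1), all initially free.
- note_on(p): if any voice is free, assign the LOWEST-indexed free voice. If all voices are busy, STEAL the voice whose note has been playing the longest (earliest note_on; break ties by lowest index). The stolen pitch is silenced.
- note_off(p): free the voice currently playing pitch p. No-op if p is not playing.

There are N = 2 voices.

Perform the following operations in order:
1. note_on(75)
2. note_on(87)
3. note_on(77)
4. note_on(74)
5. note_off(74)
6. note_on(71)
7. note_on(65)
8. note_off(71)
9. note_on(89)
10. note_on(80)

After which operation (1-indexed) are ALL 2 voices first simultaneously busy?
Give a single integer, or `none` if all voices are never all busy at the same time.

Answer: 2

Derivation:
Op 1: note_on(75): voice 0 is free -> assigned | voices=[75 -]
Op 2: note_on(87): voice 1 is free -> assigned | voices=[75 87]
Op 3: note_on(77): all voices busy, STEAL voice 0 (pitch 75, oldest) -> assign | voices=[77 87]
Op 4: note_on(74): all voices busy, STEAL voice 1 (pitch 87, oldest) -> assign | voices=[77 74]
Op 5: note_off(74): free voice 1 | voices=[77 -]
Op 6: note_on(71): voice 1 is free -> assigned | voices=[77 71]
Op 7: note_on(65): all voices busy, STEAL voice 0 (pitch 77, oldest) -> assign | voices=[65 71]
Op 8: note_off(71): free voice 1 | voices=[65 -]
Op 9: note_on(89): voice 1 is free -> assigned | voices=[65 89]
Op 10: note_on(80): all voices busy, STEAL voice 0 (pitch 65, oldest) -> assign | voices=[80 89]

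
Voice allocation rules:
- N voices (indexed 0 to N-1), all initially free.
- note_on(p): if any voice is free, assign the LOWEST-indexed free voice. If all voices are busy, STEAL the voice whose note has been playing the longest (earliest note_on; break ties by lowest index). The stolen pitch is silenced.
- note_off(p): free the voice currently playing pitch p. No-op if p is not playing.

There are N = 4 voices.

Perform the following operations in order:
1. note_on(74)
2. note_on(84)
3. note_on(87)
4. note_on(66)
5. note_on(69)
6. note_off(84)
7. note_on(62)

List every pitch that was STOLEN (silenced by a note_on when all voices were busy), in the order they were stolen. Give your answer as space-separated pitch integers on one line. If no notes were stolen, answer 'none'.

Op 1: note_on(74): voice 0 is free -> assigned | voices=[74 - - -]
Op 2: note_on(84): voice 1 is free -> assigned | voices=[74 84 - -]
Op 3: note_on(87): voice 2 is free -> assigned | voices=[74 84 87 -]
Op 4: note_on(66): voice 3 is free -> assigned | voices=[74 84 87 66]
Op 5: note_on(69): all voices busy, STEAL voice 0 (pitch 74, oldest) -> assign | voices=[69 84 87 66]
Op 6: note_off(84): free voice 1 | voices=[69 - 87 66]
Op 7: note_on(62): voice 1 is free -> assigned | voices=[69 62 87 66]

Answer: 74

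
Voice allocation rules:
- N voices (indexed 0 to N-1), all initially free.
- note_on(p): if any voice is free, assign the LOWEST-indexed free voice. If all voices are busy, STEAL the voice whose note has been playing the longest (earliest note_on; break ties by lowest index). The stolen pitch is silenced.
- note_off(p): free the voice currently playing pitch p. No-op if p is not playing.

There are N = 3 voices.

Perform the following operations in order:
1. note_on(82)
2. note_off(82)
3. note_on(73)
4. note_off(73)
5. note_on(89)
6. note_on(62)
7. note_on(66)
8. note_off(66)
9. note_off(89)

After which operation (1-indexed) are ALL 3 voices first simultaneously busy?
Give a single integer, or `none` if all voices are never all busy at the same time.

Answer: 7

Derivation:
Op 1: note_on(82): voice 0 is free -> assigned | voices=[82 - -]
Op 2: note_off(82): free voice 0 | voices=[- - -]
Op 3: note_on(73): voice 0 is free -> assigned | voices=[73 - -]
Op 4: note_off(73): free voice 0 | voices=[- - -]
Op 5: note_on(89): voice 0 is free -> assigned | voices=[89 - -]
Op 6: note_on(62): voice 1 is free -> assigned | voices=[89 62 -]
Op 7: note_on(66): voice 2 is free -> assigned | voices=[89 62 66]
Op 8: note_off(66): free voice 2 | voices=[89 62 -]
Op 9: note_off(89): free voice 0 | voices=[- 62 -]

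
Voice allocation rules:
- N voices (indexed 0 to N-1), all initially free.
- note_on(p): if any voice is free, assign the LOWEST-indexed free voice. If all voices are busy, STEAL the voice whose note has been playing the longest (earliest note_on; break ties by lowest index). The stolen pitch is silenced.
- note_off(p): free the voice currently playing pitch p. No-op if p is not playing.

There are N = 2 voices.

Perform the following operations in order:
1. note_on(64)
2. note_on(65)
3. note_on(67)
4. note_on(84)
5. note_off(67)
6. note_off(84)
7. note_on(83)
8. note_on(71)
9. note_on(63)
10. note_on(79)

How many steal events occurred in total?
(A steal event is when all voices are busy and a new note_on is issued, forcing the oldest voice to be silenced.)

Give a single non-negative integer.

Op 1: note_on(64): voice 0 is free -> assigned | voices=[64 -]
Op 2: note_on(65): voice 1 is free -> assigned | voices=[64 65]
Op 3: note_on(67): all voices busy, STEAL voice 0 (pitch 64, oldest) -> assign | voices=[67 65]
Op 4: note_on(84): all voices busy, STEAL voice 1 (pitch 65, oldest) -> assign | voices=[67 84]
Op 5: note_off(67): free voice 0 | voices=[- 84]
Op 6: note_off(84): free voice 1 | voices=[- -]
Op 7: note_on(83): voice 0 is free -> assigned | voices=[83 -]
Op 8: note_on(71): voice 1 is free -> assigned | voices=[83 71]
Op 9: note_on(63): all voices busy, STEAL voice 0 (pitch 83, oldest) -> assign | voices=[63 71]
Op 10: note_on(79): all voices busy, STEAL voice 1 (pitch 71, oldest) -> assign | voices=[63 79]

Answer: 4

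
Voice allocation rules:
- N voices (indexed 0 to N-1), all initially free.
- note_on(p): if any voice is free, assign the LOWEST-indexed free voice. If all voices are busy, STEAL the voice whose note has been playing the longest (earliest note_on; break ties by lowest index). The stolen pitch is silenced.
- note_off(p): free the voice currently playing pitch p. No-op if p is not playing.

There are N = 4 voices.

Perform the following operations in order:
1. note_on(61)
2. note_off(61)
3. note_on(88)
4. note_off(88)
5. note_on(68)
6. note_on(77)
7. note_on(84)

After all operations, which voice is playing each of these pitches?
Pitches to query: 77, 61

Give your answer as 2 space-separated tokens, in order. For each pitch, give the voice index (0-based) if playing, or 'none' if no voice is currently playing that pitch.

Op 1: note_on(61): voice 0 is free -> assigned | voices=[61 - - -]
Op 2: note_off(61): free voice 0 | voices=[- - - -]
Op 3: note_on(88): voice 0 is free -> assigned | voices=[88 - - -]
Op 4: note_off(88): free voice 0 | voices=[- - - -]
Op 5: note_on(68): voice 0 is free -> assigned | voices=[68 - - -]
Op 6: note_on(77): voice 1 is free -> assigned | voices=[68 77 - -]
Op 7: note_on(84): voice 2 is free -> assigned | voices=[68 77 84 -]

Answer: 1 none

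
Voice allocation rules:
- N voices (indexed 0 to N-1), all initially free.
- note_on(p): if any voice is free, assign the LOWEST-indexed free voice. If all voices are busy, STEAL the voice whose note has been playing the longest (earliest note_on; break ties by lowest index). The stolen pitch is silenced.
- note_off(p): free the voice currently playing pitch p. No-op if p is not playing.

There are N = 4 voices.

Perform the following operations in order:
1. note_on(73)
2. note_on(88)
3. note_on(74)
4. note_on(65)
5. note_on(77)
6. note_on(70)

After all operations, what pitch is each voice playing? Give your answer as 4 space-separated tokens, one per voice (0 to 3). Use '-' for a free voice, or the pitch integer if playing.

Op 1: note_on(73): voice 0 is free -> assigned | voices=[73 - - -]
Op 2: note_on(88): voice 1 is free -> assigned | voices=[73 88 - -]
Op 3: note_on(74): voice 2 is free -> assigned | voices=[73 88 74 -]
Op 4: note_on(65): voice 3 is free -> assigned | voices=[73 88 74 65]
Op 5: note_on(77): all voices busy, STEAL voice 0 (pitch 73, oldest) -> assign | voices=[77 88 74 65]
Op 6: note_on(70): all voices busy, STEAL voice 1 (pitch 88, oldest) -> assign | voices=[77 70 74 65]

Answer: 77 70 74 65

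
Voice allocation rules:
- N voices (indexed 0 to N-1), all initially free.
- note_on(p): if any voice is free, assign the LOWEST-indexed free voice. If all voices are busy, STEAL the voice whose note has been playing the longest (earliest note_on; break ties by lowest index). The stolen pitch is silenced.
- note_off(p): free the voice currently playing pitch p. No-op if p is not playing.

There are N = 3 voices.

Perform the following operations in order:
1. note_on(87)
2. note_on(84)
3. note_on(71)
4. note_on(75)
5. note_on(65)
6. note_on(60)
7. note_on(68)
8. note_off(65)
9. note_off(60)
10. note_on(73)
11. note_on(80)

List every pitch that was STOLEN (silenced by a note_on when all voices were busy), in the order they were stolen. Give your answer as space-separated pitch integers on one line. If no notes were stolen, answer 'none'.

Answer: 87 84 71 75

Derivation:
Op 1: note_on(87): voice 0 is free -> assigned | voices=[87 - -]
Op 2: note_on(84): voice 1 is free -> assigned | voices=[87 84 -]
Op 3: note_on(71): voice 2 is free -> assigned | voices=[87 84 71]
Op 4: note_on(75): all voices busy, STEAL voice 0 (pitch 87, oldest) -> assign | voices=[75 84 71]
Op 5: note_on(65): all voices busy, STEAL voice 1 (pitch 84, oldest) -> assign | voices=[75 65 71]
Op 6: note_on(60): all voices busy, STEAL voice 2 (pitch 71, oldest) -> assign | voices=[75 65 60]
Op 7: note_on(68): all voices busy, STEAL voice 0 (pitch 75, oldest) -> assign | voices=[68 65 60]
Op 8: note_off(65): free voice 1 | voices=[68 - 60]
Op 9: note_off(60): free voice 2 | voices=[68 - -]
Op 10: note_on(73): voice 1 is free -> assigned | voices=[68 73 -]
Op 11: note_on(80): voice 2 is free -> assigned | voices=[68 73 80]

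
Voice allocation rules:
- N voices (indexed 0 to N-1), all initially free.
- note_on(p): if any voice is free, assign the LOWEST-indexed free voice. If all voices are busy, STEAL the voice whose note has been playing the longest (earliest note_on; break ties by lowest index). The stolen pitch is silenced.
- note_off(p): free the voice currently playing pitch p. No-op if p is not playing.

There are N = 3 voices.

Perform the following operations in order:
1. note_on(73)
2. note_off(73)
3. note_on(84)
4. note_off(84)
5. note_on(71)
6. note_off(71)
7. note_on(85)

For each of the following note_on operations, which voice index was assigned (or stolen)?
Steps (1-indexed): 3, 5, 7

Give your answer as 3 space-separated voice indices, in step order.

Op 1: note_on(73): voice 0 is free -> assigned | voices=[73 - -]
Op 2: note_off(73): free voice 0 | voices=[- - -]
Op 3: note_on(84): voice 0 is free -> assigned | voices=[84 - -]
Op 4: note_off(84): free voice 0 | voices=[- - -]
Op 5: note_on(71): voice 0 is free -> assigned | voices=[71 - -]
Op 6: note_off(71): free voice 0 | voices=[- - -]
Op 7: note_on(85): voice 0 is free -> assigned | voices=[85 - -]

Answer: 0 0 0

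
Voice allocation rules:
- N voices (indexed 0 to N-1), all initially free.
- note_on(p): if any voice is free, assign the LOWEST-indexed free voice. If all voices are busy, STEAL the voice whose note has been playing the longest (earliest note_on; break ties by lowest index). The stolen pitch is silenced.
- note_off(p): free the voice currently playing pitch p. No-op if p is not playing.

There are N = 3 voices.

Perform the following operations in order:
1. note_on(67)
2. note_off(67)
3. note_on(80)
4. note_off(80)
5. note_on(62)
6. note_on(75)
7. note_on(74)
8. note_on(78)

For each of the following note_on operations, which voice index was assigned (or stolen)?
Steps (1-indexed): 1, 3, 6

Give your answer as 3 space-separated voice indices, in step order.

Op 1: note_on(67): voice 0 is free -> assigned | voices=[67 - -]
Op 2: note_off(67): free voice 0 | voices=[- - -]
Op 3: note_on(80): voice 0 is free -> assigned | voices=[80 - -]
Op 4: note_off(80): free voice 0 | voices=[- - -]
Op 5: note_on(62): voice 0 is free -> assigned | voices=[62 - -]
Op 6: note_on(75): voice 1 is free -> assigned | voices=[62 75 -]
Op 7: note_on(74): voice 2 is free -> assigned | voices=[62 75 74]
Op 8: note_on(78): all voices busy, STEAL voice 0 (pitch 62, oldest) -> assign | voices=[78 75 74]

Answer: 0 0 1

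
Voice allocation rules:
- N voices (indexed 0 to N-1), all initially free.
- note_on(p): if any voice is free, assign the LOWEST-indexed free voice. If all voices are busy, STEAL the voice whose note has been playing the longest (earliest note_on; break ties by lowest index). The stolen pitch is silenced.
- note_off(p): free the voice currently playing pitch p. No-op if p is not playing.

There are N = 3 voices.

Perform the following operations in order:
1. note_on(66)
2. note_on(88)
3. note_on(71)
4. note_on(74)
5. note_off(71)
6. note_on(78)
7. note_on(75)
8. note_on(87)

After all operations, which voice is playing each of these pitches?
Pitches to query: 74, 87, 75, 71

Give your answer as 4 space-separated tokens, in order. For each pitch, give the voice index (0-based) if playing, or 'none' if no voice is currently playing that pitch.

Answer: none 0 1 none

Derivation:
Op 1: note_on(66): voice 0 is free -> assigned | voices=[66 - -]
Op 2: note_on(88): voice 1 is free -> assigned | voices=[66 88 -]
Op 3: note_on(71): voice 2 is free -> assigned | voices=[66 88 71]
Op 4: note_on(74): all voices busy, STEAL voice 0 (pitch 66, oldest) -> assign | voices=[74 88 71]
Op 5: note_off(71): free voice 2 | voices=[74 88 -]
Op 6: note_on(78): voice 2 is free -> assigned | voices=[74 88 78]
Op 7: note_on(75): all voices busy, STEAL voice 1 (pitch 88, oldest) -> assign | voices=[74 75 78]
Op 8: note_on(87): all voices busy, STEAL voice 0 (pitch 74, oldest) -> assign | voices=[87 75 78]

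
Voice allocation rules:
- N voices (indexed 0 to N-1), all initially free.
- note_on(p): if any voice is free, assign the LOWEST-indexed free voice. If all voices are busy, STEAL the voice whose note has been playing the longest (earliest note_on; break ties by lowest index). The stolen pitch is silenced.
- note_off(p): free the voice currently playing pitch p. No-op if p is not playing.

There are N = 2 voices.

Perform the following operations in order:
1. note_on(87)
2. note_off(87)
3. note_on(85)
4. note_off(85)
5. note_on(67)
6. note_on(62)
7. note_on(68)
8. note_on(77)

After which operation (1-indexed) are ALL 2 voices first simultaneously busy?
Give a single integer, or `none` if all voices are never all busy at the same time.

Answer: 6

Derivation:
Op 1: note_on(87): voice 0 is free -> assigned | voices=[87 -]
Op 2: note_off(87): free voice 0 | voices=[- -]
Op 3: note_on(85): voice 0 is free -> assigned | voices=[85 -]
Op 4: note_off(85): free voice 0 | voices=[- -]
Op 5: note_on(67): voice 0 is free -> assigned | voices=[67 -]
Op 6: note_on(62): voice 1 is free -> assigned | voices=[67 62]
Op 7: note_on(68): all voices busy, STEAL voice 0 (pitch 67, oldest) -> assign | voices=[68 62]
Op 8: note_on(77): all voices busy, STEAL voice 1 (pitch 62, oldest) -> assign | voices=[68 77]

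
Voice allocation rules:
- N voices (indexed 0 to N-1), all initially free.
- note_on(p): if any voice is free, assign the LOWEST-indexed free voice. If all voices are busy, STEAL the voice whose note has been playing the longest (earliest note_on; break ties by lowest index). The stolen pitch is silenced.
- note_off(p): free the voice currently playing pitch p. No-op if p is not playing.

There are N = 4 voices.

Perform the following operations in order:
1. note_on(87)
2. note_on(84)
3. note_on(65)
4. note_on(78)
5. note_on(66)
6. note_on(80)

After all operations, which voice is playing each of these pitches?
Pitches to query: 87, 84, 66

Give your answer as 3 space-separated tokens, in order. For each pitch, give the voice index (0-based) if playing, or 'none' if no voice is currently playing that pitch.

Answer: none none 0

Derivation:
Op 1: note_on(87): voice 0 is free -> assigned | voices=[87 - - -]
Op 2: note_on(84): voice 1 is free -> assigned | voices=[87 84 - -]
Op 3: note_on(65): voice 2 is free -> assigned | voices=[87 84 65 -]
Op 4: note_on(78): voice 3 is free -> assigned | voices=[87 84 65 78]
Op 5: note_on(66): all voices busy, STEAL voice 0 (pitch 87, oldest) -> assign | voices=[66 84 65 78]
Op 6: note_on(80): all voices busy, STEAL voice 1 (pitch 84, oldest) -> assign | voices=[66 80 65 78]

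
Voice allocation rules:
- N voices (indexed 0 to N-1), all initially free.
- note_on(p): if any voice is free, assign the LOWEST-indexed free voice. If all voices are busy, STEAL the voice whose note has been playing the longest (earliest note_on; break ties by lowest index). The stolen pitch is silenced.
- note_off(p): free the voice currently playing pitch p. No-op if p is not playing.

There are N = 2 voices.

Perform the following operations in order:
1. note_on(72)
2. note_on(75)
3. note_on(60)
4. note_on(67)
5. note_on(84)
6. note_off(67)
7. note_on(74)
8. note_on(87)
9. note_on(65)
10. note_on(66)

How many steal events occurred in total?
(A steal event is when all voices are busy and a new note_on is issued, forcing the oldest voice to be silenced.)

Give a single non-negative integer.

Op 1: note_on(72): voice 0 is free -> assigned | voices=[72 -]
Op 2: note_on(75): voice 1 is free -> assigned | voices=[72 75]
Op 3: note_on(60): all voices busy, STEAL voice 0 (pitch 72, oldest) -> assign | voices=[60 75]
Op 4: note_on(67): all voices busy, STEAL voice 1 (pitch 75, oldest) -> assign | voices=[60 67]
Op 5: note_on(84): all voices busy, STEAL voice 0 (pitch 60, oldest) -> assign | voices=[84 67]
Op 6: note_off(67): free voice 1 | voices=[84 -]
Op 7: note_on(74): voice 1 is free -> assigned | voices=[84 74]
Op 8: note_on(87): all voices busy, STEAL voice 0 (pitch 84, oldest) -> assign | voices=[87 74]
Op 9: note_on(65): all voices busy, STEAL voice 1 (pitch 74, oldest) -> assign | voices=[87 65]
Op 10: note_on(66): all voices busy, STEAL voice 0 (pitch 87, oldest) -> assign | voices=[66 65]

Answer: 6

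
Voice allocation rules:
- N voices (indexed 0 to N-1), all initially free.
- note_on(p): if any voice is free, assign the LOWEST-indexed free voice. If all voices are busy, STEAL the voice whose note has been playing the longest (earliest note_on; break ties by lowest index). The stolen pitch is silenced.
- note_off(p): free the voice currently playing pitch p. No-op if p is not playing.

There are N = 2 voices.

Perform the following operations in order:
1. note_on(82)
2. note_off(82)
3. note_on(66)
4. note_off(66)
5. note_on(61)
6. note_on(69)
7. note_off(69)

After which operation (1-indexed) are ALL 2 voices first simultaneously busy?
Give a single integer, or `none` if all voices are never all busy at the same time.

Op 1: note_on(82): voice 0 is free -> assigned | voices=[82 -]
Op 2: note_off(82): free voice 0 | voices=[- -]
Op 3: note_on(66): voice 0 is free -> assigned | voices=[66 -]
Op 4: note_off(66): free voice 0 | voices=[- -]
Op 5: note_on(61): voice 0 is free -> assigned | voices=[61 -]
Op 6: note_on(69): voice 1 is free -> assigned | voices=[61 69]
Op 7: note_off(69): free voice 1 | voices=[61 -]

Answer: 6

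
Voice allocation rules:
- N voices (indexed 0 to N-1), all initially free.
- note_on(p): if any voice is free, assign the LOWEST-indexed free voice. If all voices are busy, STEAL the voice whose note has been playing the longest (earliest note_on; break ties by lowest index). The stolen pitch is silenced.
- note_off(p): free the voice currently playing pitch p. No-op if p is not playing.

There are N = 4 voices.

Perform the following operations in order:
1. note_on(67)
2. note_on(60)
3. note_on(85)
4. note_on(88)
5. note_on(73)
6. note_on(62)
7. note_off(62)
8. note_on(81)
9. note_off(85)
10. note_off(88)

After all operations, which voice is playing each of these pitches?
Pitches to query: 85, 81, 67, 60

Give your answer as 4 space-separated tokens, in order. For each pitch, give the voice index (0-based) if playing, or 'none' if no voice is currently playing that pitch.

Op 1: note_on(67): voice 0 is free -> assigned | voices=[67 - - -]
Op 2: note_on(60): voice 1 is free -> assigned | voices=[67 60 - -]
Op 3: note_on(85): voice 2 is free -> assigned | voices=[67 60 85 -]
Op 4: note_on(88): voice 3 is free -> assigned | voices=[67 60 85 88]
Op 5: note_on(73): all voices busy, STEAL voice 0 (pitch 67, oldest) -> assign | voices=[73 60 85 88]
Op 6: note_on(62): all voices busy, STEAL voice 1 (pitch 60, oldest) -> assign | voices=[73 62 85 88]
Op 7: note_off(62): free voice 1 | voices=[73 - 85 88]
Op 8: note_on(81): voice 1 is free -> assigned | voices=[73 81 85 88]
Op 9: note_off(85): free voice 2 | voices=[73 81 - 88]
Op 10: note_off(88): free voice 3 | voices=[73 81 - -]

Answer: none 1 none none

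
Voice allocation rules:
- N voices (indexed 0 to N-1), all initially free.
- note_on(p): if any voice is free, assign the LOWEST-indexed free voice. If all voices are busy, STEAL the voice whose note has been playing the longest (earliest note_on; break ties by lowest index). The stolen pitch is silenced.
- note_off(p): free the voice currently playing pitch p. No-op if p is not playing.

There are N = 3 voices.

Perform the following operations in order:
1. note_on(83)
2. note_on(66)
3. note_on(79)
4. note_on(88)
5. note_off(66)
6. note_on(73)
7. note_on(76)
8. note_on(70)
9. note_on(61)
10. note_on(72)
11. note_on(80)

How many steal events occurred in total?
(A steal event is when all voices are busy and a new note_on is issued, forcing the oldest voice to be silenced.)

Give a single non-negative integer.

Op 1: note_on(83): voice 0 is free -> assigned | voices=[83 - -]
Op 2: note_on(66): voice 1 is free -> assigned | voices=[83 66 -]
Op 3: note_on(79): voice 2 is free -> assigned | voices=[83 66 79]
Op 4: note_on(88): all voices busy, STEAL voice 0 (pitch 83, oldest) -> assign | voices=[88 66 79]
Op 5: note_off(66): free voice 1 | voices=[88 - 79]
Op 6: note_on(73): voice 1 is free -> assigned | voices=[88 73 79]
Op 7: note_on(76): all voices busy, STEAL voice 2 (pitch 79, oldest) -> assign | voices=[88 73 76]
Op 8: note_on(70): all voices busy, STEAL voice 0 (pitch 88, oldest) -> assign | voices=[70 73 76]
Op 9: note_on(61): all voices busy, STEAL voice 1 (pitch 73, oldest) -> assign | voices=[70 61 76]
Op 10: note_on(72): all voices busy, STEAL voice 2 (pitch 76, oldest) -> assign | voices=[70 61 72]
Op 11: note_on(80): all voices busy, STEAL voice 0 (pitch 70, oldest) -> assign | voices=[80 61 72]

Answer: 6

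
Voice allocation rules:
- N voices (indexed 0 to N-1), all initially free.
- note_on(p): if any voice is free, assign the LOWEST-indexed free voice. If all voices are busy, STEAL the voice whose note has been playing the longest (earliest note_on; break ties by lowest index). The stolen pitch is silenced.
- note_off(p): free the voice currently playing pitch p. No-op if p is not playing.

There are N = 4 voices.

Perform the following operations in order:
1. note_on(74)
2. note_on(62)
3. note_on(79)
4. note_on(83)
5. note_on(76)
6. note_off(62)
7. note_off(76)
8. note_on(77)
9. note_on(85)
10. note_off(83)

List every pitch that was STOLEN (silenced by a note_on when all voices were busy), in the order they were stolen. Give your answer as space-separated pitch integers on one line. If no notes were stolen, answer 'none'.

Answer: 74

Derivation:
Op 1: note_on(74): voice 0 is free -> assigned | voices=[74 - - -]
Op 2: note_on(62): voice 1 is free -> assigned | voices=[74 62 - -]
Op 3: note_on(79): voice 2 is free -> assigned | voices=[74 62 79 -]
Op 4: note_on(83): voice 3 is free -> assigned | voices=[74 62 79 83]
Op 5: note_on(76): all voices busy, STEAL voice 0 (pitch 74, oldest) -> assign | voices=[76 62 79 83]
Op 6: note_off(62): free voice 1 | voices=[76 - 79 83]
Op 7: note_off(76): free voice 0 | voices=[- - 79 83]
Op 8: note_on(77): voice 0 is free -> assigned | voices=[77 - 79 83]
Op 9: note_on(85): voice 1 is free -> assigned | voices=[77 85 79 83]
Op 10: note_off(83): free voice 3 | voices=[77 85 79 -]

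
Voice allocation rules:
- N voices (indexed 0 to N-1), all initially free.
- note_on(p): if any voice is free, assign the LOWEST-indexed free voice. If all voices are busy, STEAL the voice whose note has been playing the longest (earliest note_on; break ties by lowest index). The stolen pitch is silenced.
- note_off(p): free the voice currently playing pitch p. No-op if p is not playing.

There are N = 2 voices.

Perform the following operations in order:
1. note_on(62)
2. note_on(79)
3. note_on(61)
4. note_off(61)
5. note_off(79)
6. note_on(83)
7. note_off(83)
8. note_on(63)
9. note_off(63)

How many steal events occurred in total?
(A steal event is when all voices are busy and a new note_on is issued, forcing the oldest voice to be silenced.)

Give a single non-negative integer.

Answer: 1

Derivation:
Op 1: note_on(62): voice 0 is free -> assigned | voices=[62 -]
Op 2: note_on(79): voice 1 is free -> assigned | voices=[62 79]
Op 3: note_on(61): all voices busy, STEAL voice 0 (pitch 62, oldest) -> assign | voices=[61 79]
Op 4: note_off(61): free voice 0 | voices=[- 79]
Op 5: note_off(79): free voice 1 | voices=[- -]
Op 6: note_on(83): voice 0 is free -> assigned | voices=[83 -]
Op 7: note_off(83): free voice 0 | voices=[- -]
Op 8: note_on(63): voice 0 is free -> assigned | voices=[63 -]
Op 9: note_off(63): free voice 0 | voices=[- -]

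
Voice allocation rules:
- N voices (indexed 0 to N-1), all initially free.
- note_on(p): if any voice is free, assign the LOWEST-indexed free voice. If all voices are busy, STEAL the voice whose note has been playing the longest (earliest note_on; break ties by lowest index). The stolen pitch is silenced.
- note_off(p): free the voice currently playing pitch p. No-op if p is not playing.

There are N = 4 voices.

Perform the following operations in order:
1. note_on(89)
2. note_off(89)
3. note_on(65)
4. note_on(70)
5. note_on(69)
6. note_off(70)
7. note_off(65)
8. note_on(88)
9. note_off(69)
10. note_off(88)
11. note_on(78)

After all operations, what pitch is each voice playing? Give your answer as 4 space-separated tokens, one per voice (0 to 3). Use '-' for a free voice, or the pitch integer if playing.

Op 1: note_on(89): voice 0 is free -> assigned | voices=[89 - - -]
Op 2: note_off(89): free voice 0 | voices=[- - - -]
Op 3: note_on(65): voice 0 is free -> assigned | voices=[65 - - -]
Op 4: note_on(70): voice 1 is free -> assigned | voices=[65 70 - -]
Op 5: note_on(69): voice 2 is free -> assigned | voices=[65 70 69 -]
Op 6: note_off(70): free voice 1 | voices=[65 - 69 -]
Op 7: note_off(65): free voice 0 | voices=[- - 69 -]
Op 8: note_on(88): voice 0 is free -> assigned | voices=[88 - 69 -]
Op 9: note_off(69): free voice 2 | voices=[88 - - -]
Op 10: note_off(88): free voice 0 | voices=[- - - -]
Op 11: note_on(78): voice 0 is free -> assigned | voices=[78 - - -]

Answer: 78 - - -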